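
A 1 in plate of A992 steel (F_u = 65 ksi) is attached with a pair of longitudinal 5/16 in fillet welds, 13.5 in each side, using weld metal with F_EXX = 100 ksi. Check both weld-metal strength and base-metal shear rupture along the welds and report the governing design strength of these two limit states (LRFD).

t_e = 0.707 × 0.3125 = 0.2209 in; L = 27 in.
Weld metal: φR_n = 0.75 × 0.6 × 100 × 0.2209 × 27 = 268.4 kips.
Base metal (shear rupture): φR_n = 0.75 × 0.6 × 65 × 1 × 27 = 789.8 kips.
Governing: weld metal.

φR_n ≈ 268 kips (weld metal governs)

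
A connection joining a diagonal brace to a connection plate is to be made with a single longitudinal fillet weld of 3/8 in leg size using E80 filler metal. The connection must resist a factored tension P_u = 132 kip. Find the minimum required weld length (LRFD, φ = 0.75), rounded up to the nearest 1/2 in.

L = 14 in

E80XX → F_EXX = 80 ksi.
Throat t_e = 0.707 × 0.375 = 0.2651 in.
φr_n = 0.75 × 0.6 × 80 × 0.2651 = 9.544 kip/in.
L_req = P_u / φr_n = 132 / 9.544 = 13.83 in total.
Round up → use L = 14 in.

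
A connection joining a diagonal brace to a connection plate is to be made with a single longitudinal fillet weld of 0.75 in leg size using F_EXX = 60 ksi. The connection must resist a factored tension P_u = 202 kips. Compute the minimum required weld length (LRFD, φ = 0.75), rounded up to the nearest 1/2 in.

L = 14.5 in

Throat t_e = 0.707 × 0.75 = 0.5302 in.
φr_n = 0.75 × 0.6 × 60 × 0.5302 = 14.32 kips/in.
L_req = P_u / φr_n = 202 / 14.32 = 14.11 in total.
Round up → use L = 14.5 in.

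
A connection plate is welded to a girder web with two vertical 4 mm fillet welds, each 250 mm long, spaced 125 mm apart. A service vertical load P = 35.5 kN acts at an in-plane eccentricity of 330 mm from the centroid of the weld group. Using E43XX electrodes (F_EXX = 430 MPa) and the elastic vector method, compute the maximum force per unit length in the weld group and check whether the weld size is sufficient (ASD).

Total weld length L_w = 500 mm. Treat welds as unit-width lines.
Polar moment about centroid: J = 2[d³/12 + d(b/2)²] = 2[250³/12 + 250×62.5²] = 4557000 mm³.
Direct shear f_v = P/L_w = 35.5×10³ / 500 = 71 N/mm (vertical).
Torsion M = P·e = 35.5×10³ × 330 = 11715000 N·mm.
Critical point at (x, y) = (62.5, 125) from centroid. f_tx = M·y/J = 321.3 N/mm; f_ty = M·x/J = 160.7 N/mm.
Resultant f_max = √[f_tx² + (f_v + f_ty)²] = √[321.3² + (71 + 160.7)²] = 396.1 N/mm.
Capacity per unit length: r_n/Ω = (1/2.0) × 0.6 × 430 × (0.707 × 4) = 364.8 N/mm.
396.1 > 364.8 → NOT adequate.

f_max ≈ 396 N/mm; NOT adequate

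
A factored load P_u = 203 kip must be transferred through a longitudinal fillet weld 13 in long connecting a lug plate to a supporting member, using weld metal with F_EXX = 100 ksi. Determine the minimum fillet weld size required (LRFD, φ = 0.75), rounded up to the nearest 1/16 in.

w = 1/2 in

Total weld length L = 13 in.
Required throat t_e = P_u / (φ × 0.6 F_EXX × L) = 203 / (0.75 × 0.6 × 100 × 13) = 0.347 in.
Required leg w = t_e / 0.707 = 0.4908 in → use 1/2 in.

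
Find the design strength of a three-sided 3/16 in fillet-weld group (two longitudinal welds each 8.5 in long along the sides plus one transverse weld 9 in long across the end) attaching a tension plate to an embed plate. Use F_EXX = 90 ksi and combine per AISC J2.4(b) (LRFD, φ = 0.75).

t_e = 0.707 × 0.1875 = 0.1326 in.
R_nwl = 0.6 × 90 × 0.1326 × 17 = 121.7 kips (longitudinal, 2 welds).
R_nwt = 0.6 × 90 × 0.1326 × 9 = 64.43 kips (transverse, base value).
(i) R_nwl + R_nwt = 186.1 kips; (ii) 0.85 R_nwl + 1.5 R_nwt = 200.1 kips.
R_n = max = 200.1 kips [governs: (ii)]; φR_n = 150.1 kips.

φR_n ≈ 150 kips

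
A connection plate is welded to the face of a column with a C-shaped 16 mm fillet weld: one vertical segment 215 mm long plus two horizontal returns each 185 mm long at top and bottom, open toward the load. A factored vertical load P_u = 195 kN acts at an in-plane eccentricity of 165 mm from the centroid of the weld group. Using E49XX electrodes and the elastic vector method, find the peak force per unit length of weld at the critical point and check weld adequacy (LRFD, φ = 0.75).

E49XX → F_EXX = 490 MPa.
Total weld length L_w = 585 mm. Treat welds as unit-width lines.
Centroid: x̄ = 2×185×92.5 / 585 = 58.5 mm from the vertical weld.
Polar moment about centroid: J = I_x + I_y = [215³/12 + 2×185×107.5²] + [215×58.5² + 2(185³/12 + 185×34²)] = 7323000 mm³.
Direct shear f_v = P/L_w = 195×10³ / 585 = 333.3 N/mm (vertical).
Torsion M = P·e = 195×10³ × 165 = 32175000 N·mm.
Critical point at (x, y) = (126.5, 107.5) from centroid. f_tx = M·y/J = 472.3 N/mm; f_ty = M·x/J = 555.8 N/mm.
Resultant f_max = √[f_tx² + (f_v + f_ty)²] = √[472.3² + (333.3 + 555.8)²] = 1007 N/mm.
Capacity per unit length: φr_n = 0.75 × 0.6 × 490 × (0.707 × 16) = 2494 N/mm.
1007 ≤ 2494 → adequate.

f_max ≈ 1010 N/mm; adequate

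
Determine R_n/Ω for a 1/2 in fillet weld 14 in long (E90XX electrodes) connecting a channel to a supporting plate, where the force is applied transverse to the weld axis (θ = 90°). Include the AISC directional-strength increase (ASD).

R_n/Ω ≈ 200 kip

E90XX → F_EXX = 90 ksi.
t_e = 0.707 × 0.5 = 0.3535 in; A_we = 0.3535 × 14 = 4.949 in².
Directional factor: 1.0 + 0.5 sin^1.5(90°) = 1.5.
F_nw = 0.6 × 90 × 1.5 = 81 ksi.
R_n/Ω = (81 × 4.949) / 2.0 = 200.4 kip.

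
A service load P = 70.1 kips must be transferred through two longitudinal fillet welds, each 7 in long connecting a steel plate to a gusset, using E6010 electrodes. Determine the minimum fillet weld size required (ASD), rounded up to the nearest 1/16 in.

E60XX → F_EXX = 60 ksi.
Total weld length L = 14 in.
Required throat t_e = P × Ω / (0.6 F_EXX × L) = 70.1 × 2.0 / (0.6 × 60 × 14) = 0.2782 in.
Required leg w = t_e / 0.707 = 0.3935 in → use 7/16 in.

w = 7/16 in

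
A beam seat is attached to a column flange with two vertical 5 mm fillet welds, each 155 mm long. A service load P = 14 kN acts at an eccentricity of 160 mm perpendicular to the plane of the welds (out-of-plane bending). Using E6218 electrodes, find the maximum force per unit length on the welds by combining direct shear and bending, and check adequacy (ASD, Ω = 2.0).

E62XX → F_EXX = 620 MPa.
L_w = 2 × 155 = 310 mm; section modulus (unit throat) S = 2 × L²/6 = 8008 mm².
Direct shear f_v = P/L_w = 14×10³/310 = 45.16 N/mm.
Moment M = P × e = 14×10³ × 160 = 2240000 N·mm; bending f_b = M/S = 279.7 N/mm.
f_max = √(f_v² + f_b²) = √(45.16² + 279.7²) = 283.3 N/mm.
r_n/Ω = (1/2.0) × 0.6 × 620 × (0.707 × 5) = 657.5 N/mm → adequate.

f_max ≈ 283 N/mm; adequate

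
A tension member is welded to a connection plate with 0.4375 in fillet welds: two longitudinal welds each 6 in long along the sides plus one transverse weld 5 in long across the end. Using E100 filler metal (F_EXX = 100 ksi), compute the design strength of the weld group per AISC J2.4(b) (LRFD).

φR_n ≈ 246 kips

t_e = 0.707 × 0.4375 = 0.3093 in.
R_nwl = 0.6 × 100 × 0.3093 × 12 = 222.7 kips (longitudinal, 2 welds).
R_nwt = 0.6 × 100 × 0.3093 × 5 = 92.79 kips (transverse, base value).
(i) R_nwl + R_nwt = 315.5 kips; (ii) 0.85 R_nwl + 1.5 R_nwt = 328.5 kips.
R_n = max = 328.5 kips [governs: (ii)]; φR_n = 246.4 kips.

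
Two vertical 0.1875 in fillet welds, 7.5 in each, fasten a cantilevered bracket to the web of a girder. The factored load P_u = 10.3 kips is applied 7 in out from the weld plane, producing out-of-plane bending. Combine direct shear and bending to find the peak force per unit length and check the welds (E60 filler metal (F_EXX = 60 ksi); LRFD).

L_w = 2 × 7.5 = 15 in; section modulus (unit throat) S = 2 × L²/6 = 18.75 in².
Direct shear f_v = P/L_w = 10.3/15 = 0.6867 kip/in.
Moment M = P × e = 10.3 × 7 = 72.1 kip·in; bending f_b = M/S = 3.845 kip/in.
f_max = √(f_v² + f_b²) = √(0.6867² + 3.845²) = 3.906 kip/in.
φr_n = 0.75 × 0.6 × 60 × (0.707 × 0.1875) = 3.579 kip/in → NOT adequate.

f_max ≈ 3.91 kip/in; NOT adequate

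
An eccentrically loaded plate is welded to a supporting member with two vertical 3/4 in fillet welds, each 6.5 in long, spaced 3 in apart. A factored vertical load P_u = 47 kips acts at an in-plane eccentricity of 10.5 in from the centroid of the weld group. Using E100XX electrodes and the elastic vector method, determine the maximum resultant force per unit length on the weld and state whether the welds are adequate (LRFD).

E100XX → F_EXX = 100 ksi.
Total weld length L_w = 13 in. Treat welds as unit-width lines.
Polar moment about centroid: J = 2[d³/12 + d(b/2)²] = 2[6.5³/12 + 6.5×1.5²] = 75.02 in³.
Direct shear f_v = P/L_w = 47 / 13 = 3.615 kip/in (vertical).
Torsion M = P·e = 47 × 10.5 = 493.5 kip·in.
Critical point at (x, y) = (1.5, 3.25) from centroid. f_tx = M·y/J = 21.38 kip/in; f_ty = M·x/J = 9.867 kip/in.
Resultant f_max = √[f_tx² + (f_v + f_ty)²] = √[21.38² + (3.615 + 9.867)²] = 25.28 kip/in.
Capacity per unit length: φr_n = 0.75 × 0.6 × 100 × (0.707 × 0.75) = 23.86 kip/in.
25.28 > 23.86 → NOT adequate.

f_max ≈ 25.3 kip/in; NOT adequate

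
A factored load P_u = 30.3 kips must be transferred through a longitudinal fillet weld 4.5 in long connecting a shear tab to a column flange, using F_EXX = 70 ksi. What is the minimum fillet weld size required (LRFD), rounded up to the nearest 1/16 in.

w = 5/16 in

Total weld length L = 4.5 in.
Required throat t_e = P_u / (φ × 0.6 F_EXX × L) = 30.3 / (0.75 × 0.6 × 70 × 4.5) = 0.2138 in.
Required leg w = t_e / 0.707 = 0.3023 in → use 5/16 in.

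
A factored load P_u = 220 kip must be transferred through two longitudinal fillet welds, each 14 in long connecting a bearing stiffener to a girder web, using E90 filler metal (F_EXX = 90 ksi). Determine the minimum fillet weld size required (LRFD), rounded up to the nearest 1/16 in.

Total weld length L = 28 in.
Required throat t_e = P_u / (φ × 0.6 F_EXX × L) = 220 / (0.75 × 0.6 × 90 × 28) = 0.194 in.
Required leg w = t_e / 0.707 = 0.2744 in → use 5/16 in.

w = 5/16 in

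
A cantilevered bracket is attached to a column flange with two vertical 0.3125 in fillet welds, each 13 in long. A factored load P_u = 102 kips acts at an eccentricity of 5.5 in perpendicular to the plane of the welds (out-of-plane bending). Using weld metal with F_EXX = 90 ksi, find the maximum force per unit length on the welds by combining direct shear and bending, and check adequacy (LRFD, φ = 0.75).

L_w = 2 × 13 = 26 in; section modulus (unit throat) S = 2 × L²/6 = 56.33 in².
Direct shear f_v = P/L_w = 102/26 = 3.923 kip/in.
Moment M = P × e = 102 × 5.5 = 561 kip·in; bending f_b = M/S = 9.959 kip/in.
f_max = √(f_v² + f_b²) = √(3.923² + 9.959²) = 10.7 kip/in.
φr_n = 0.75 × 0.6 × 90 × (0.707 × 0.3125) = 8.948 kip/in → NOT adequate.

f_max ≈ 10.7 kip/in; NOT adequate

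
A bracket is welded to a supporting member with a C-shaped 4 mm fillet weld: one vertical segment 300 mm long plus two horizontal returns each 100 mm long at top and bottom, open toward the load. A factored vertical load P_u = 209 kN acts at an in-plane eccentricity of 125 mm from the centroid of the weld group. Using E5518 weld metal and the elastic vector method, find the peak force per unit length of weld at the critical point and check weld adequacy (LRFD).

f_max ≈ 892 N/mm; NOT adequate

E55XX → F_EXX = 550 MPa.
Total weld length L_w = 500 mm. Treat welds as unit-width lines.
Centroid: x̄ = 2×100×50 / 500 = 20 mm from the vertical weld.
Polar moment about centroid: J = I_x + I_y = [300³/12 + 2×100×150²] + [300×20² + 2(100³/12 + 100×30²)] = 7217000 mm³.
Direct shear f_v = P/L_w = 209×10³ / 500 = 418 N/mm (vertical).
Torsion M = P·e = 209×10³ × 125 = 26125000 N·mm.
Critical point at (x, y) = (80, 150) from centroid. f_tx = M·y/J = 543 N/mm; f_ty = M·x/J = 289.6 N/mm.
Resultant f_max = √[f_tx² + (f_v + f_ty)²] = √[543² + (418 + 289.6)²] = 891.9 N/mm.
Capacity per unit length: φr_n = 0.75 × 0.6 × 550 × (0.707 × 4) = 699.9 N/mm.
891.9 > 699.9 → NOT adequate.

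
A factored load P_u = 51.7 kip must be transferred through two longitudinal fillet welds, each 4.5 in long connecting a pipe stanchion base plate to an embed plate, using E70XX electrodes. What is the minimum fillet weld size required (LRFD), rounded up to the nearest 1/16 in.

E70XX → F_EXX = 70 ksi.
Total weld length L = 9 in.
Required throat t_e = P_u / (φ × 0.6 F_EXX × L) = 51.7 / (0.75 × 0.6 × 70 × 9) = 0.1824 in.
Required leg w = t_e / 0.707 = 0.2579 in → use 5/16 in.

w = 5/16 in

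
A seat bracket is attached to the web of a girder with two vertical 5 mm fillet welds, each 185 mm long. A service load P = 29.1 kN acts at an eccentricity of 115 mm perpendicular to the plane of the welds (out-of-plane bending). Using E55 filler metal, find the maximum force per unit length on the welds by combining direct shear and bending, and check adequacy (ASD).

E55XX → F_EXX = 550 MPa.
L_w = 2 × 185 = 370 mm; section modulus (unit throat) S = 2 × L²/6 = 11410 mm².
Direct shear f_v = P/L_w = 29.1×10³/370 = 78.65 N/mm.
Moment M = P × e = 29.1×10³ × 115 = 3346500 N·mm; bending f_b = M/S = 293.3 N/mm.
f_max = √(f_v² + f_b²) = √(78.65² + 293.3²) = 303.7 N/mm.
r_n/Ω = (1/2.0) × 0.6 × 550 × (0.707 × 5) = 583.3 N/mm → adequate.

f_max ≈ 304 N/mm; adequate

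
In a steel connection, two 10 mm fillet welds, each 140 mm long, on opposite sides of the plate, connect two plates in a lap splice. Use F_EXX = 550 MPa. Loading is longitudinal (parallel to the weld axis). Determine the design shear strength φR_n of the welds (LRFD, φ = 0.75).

Effective throat t_e = 0.707 × 10 = 7.07 mm.
Total length L = 280 mm; A_we = 7.07 × 280 = 1980 mm².
F_nw = 0.6 F_EXX = 0.6 × 550 = 330 MPa.
φR_n = 0.75 × 330 × 1980 × 10⁻³ = 490 kN.

φR_n ≈ 490 kN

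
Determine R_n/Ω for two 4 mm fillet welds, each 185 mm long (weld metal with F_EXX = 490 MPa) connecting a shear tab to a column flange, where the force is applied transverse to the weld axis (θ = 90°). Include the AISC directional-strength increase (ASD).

t_e = 0.707 × 4 = 2.828 mm; A_we = 2.828 × 370 = 1046 mm².
Directional factor: 1.0 + 0.5 sin^1.5(90°) = 1.5.
F_nw = 0.6 × 490 × 1.5 = 441 MPa.
R_n/Ω = (441 × 1046) / 2.0 × 10⁻³ = 230.7 kN.

R_n/Ω ≈ 231 kN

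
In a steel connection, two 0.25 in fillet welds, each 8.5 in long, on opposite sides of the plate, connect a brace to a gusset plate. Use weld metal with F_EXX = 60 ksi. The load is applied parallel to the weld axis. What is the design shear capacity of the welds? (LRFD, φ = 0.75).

φR_n ≈ 81.1 kips

Effective throat t_e = 0.707 × 0.25 = 0.1767 in.
Total length L = 17 in; A_we = 0.1767 × 17 = 3.005 in².
F_nw = 0.6 F_EXX = 0.6 × 60 = 36 ksi.
φR_n = 0.75 × 36 × 3.005 = 81.13 kips.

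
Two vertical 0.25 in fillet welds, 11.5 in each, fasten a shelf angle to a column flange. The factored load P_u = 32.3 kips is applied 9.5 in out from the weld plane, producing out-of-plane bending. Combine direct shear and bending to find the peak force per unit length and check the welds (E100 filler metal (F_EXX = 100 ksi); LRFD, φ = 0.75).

L_w = 2 × 11.5 = 23 in; section modulus (unit throat) S = 2 × L²/6 = 44.08 in².
Direct shear f_v = P/L_w = 32.3/23 = 1.404 kip/in.
Moment M = P × e = 32.3 × 9.5 = 306.85 kip·in; bending f_b = M/S = 6.961 kip/in.
f_max = √(f_v² + f_b²) = √(1.404² + 6.961²) = 7.101 kip/in.
φr_n = 0.75 × 0.6 × 100 × (0.707 × 0.25) = 7.954 kip/in → adequate.

f_max ≈ 7.1 kip/in; adequate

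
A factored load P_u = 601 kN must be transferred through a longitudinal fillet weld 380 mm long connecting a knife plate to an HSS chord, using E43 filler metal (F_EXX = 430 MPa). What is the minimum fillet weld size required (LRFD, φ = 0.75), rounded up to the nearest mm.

Total weld length L = 380 mm.
Required throat t_e = P_u / (φ × 0.6 F_EXX × L) = 601 / (0.75 × 0.6 × 430 × 380 × 10⁻³) = 8.174 mm.
Required leg w = t_e / 0.707 = 11.56 mm → use 12 mm.

w = 12 mm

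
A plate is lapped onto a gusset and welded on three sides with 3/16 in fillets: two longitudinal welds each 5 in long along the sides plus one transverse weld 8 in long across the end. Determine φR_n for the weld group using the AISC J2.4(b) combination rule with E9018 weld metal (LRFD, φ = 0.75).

φR_n ≈ 110 kips

E90XX → F_EXX = 90 ksi.
t_e = 0.707 × 0.1875 = 0.1326 in.
R_nwl = 0.6 × 90 × 0.1326 × 10 = 71.58 kips (longitudinal, 2 welds).
R_nwt = 0.6 × 90 × 0.1326 × 8 = 57.27 kips (transverse, base value).
(i) R_nwl + R_nwt = 128.9 kips; (ii) 0.85 R_nwl + 1.5 R_nwt = 146.7 kips.
R_n = max = 146.7 kips [governs: (ii)]; φR_n = 110.1 kips.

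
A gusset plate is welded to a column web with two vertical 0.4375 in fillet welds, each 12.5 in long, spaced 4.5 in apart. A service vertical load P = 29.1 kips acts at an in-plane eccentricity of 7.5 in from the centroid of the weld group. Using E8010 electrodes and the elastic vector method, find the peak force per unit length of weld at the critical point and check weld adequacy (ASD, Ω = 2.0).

f_max ≈ 3.76 kip/in; adequate

E80XX → F_EXX = 80 ksi.
Total weld length L_w = 25 in. Treat welds as unit-width lines.
Polar moment about centroid: J = 2[d³/12 + d(b/2)²] = 2[12.5³/12 + 12.5×2.25²] = 452.1 in³.
Direct shear f_v = P/L_w = 29.1 / 25 = 1.164 kip/in (vertical).
Torsion M = P·e = 29.1 × 7.5 = 218.25 kip·in.
Critical point at (x, y) = (2.25, 6.25) from centroid. f_tx = M·y/J = 3.017 kip/in; f_ty = M·x/J = 1.086 kip/in.
Resultant f_max = √[f_tx² + (f_v + f_ty)²] = √[3.017² + (1.164 + 1.086)²] = 3.764 kip/in.
Capacity per unit length: r_n/Ω = (1/2.0) × 0.6 × 80 × (0.707 × 0.4375) = 7.423 kip/in.
3.764 ≤ 7.423 → adequate.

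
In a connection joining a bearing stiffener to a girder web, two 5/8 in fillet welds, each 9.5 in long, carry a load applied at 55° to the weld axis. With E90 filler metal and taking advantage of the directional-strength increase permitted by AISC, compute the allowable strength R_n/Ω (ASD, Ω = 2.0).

R_n/Ω ≈ 311 kip

E90XX → F_EXX = 90 ksi.
t_e = 0.707 × 0.625 = 0.4419 in; A_we = 0.4419 × 19 = 8.396 in².
Directional factor: 1.0 + 0.5 sin^1.5(55°) = 1.371.
F_nw = 0.6 × 90 × 1.371 = 74.02 ksi.
R_n/Ω = (74.02 × 8.396) / 2.0 = 310.7 kip.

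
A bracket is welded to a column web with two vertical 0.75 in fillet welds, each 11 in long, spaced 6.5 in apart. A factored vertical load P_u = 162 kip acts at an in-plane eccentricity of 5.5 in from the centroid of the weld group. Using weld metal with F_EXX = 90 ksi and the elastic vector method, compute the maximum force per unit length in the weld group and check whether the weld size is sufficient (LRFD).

f_max ≈ 17.5 kip/in; adequate

Total weld length L_w = 22 in. Treat welds as unit-width lines.
Polar moment about centroid: J = 2[d³/12 + d(b/2)²] = 2[11³/12 + 11×3.25²] = 454.2 in³.
Direct shear f_v = P/L_w = 162 / 22 = 7.364 kip/in (vertical).
Torsion M = P·e = 162 × 5.5 = 891 kip·in.
Critical point at (x, y) = (3.25, 5.5) from centroid. f_tx = M·y/J = 10.79 kip/in; f_ty = M·x/J = 6.375 kip/in.
Resultant f_max = √[f_tx² + (f_v + f_ty)²] = √[10.79² + (7.364 + 6.375)²] = 17.47 kip/in.
Capacity per unit length: φr_n = 0.75 × 0.6 × 90 × (0.707 × 0.75) = 21.48 kip/in.
17.47 ≤ 21.48 → adequate.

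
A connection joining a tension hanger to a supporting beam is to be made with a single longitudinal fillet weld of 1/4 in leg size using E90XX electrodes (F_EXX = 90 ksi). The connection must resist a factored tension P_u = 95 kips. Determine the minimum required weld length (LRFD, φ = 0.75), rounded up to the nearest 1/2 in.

L = 13.5 in

Throat t_e = 0.707 × 0.25 = 0.1767 in.
φr_n = 0.75 × 0.6 × 90 × 0.1767 = 7.158 kips/in.
L_req = P_u / φr_n = 95 / 7.158 = 13.27 in total.
Round up → use L = 13.5 in.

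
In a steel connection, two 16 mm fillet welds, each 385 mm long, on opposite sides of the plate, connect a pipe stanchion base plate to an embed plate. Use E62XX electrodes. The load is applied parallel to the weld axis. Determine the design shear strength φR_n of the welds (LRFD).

φR_n ≈ 2430 kN

E62XX → F_EXX = 620 MPa.
Effective throat t_e = 0.707 × 16 = 11.31 mm.
Total length L = 770 mm; A_we = 11.31 × 770 = 8710 mm².
F_nw = 0.6 F_EXX = 0.6 × 620 = 372 MPa.
φR_n = 0.75 × 372 × 8710 × 10⁻³ = 2430 kN.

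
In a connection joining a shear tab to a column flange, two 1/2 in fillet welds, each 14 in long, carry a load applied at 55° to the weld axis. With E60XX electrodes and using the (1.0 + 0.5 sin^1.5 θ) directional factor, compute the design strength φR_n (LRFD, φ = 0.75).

φR_n ≈ 366 kips

E60XX → F_EXX = 60 ksi.
t_e = 0.707 × 0.5 = 0.3535 in; A_we = 0.3535 × 28 = 9.898 in².
Directional factor: 1.0 + 0.5 sin^1.5(55°) = 1.371.
F_nw = 0.6 × 60 × 1.371 = 49.35 ksi.
φR_n = 0.75 × 49.35 × 9.898 = 366.3 kips.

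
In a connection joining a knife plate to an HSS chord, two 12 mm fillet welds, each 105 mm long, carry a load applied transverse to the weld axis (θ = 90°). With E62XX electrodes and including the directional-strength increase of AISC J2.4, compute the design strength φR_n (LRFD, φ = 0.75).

E62XX → F_EXX = 620 MPa.
t_e = 0.707 × 12 = 8.484 mm; A_we = 8.484 × 210 = 1782 mm².
Directional factor: 1.0 + 0.5 sin^1.5(90°) = 1.5.
F_nw = 0.6 × 620 × 1.5 = 558 MPa.
φR_n = 0.75 × 558 × 1782 × 10⁻³ = 745.6 kN.

φR_n ≈ 746 kN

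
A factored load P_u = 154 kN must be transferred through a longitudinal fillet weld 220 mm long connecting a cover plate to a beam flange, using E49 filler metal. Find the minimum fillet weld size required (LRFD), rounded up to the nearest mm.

w = 5 mm

E49XX → F_EXX = 490 MPa.
Total weld length L = 220 mm.
Required throat t_e = P_u / (φ × 0.6 F_EXX × L) = 154 / (0.75 × 0.6 × 490 × 220 × 10⁻³) = 3.175 mm.
Required leg w = t_e / 0.707 = 4.49 mm → use 5 mm.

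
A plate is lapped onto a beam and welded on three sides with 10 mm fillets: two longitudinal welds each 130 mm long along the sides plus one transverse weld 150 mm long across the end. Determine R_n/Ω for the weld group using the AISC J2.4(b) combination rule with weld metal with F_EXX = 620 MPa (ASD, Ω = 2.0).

t_e = 0.707 × 10 = 7.07 mm.
R_nwl = 0.6 × 620 × 7.07 × 260 × 10⁻³ = 683.8 kN (longitudinal, 2 welds).
R_nwt = 0.6 × 620 × 7.07 × 150 × 10⁻³ = 394.5 kN (transverse, base value).
(i) R_nwl + R_nwt = 1078 kN; (ii) 0.85 R_nwl + 1.5 R_nwt = 1173 kN.
R_n = max = 1173 kN [governs: (ii)]; R_n/Ω = 586.5 kN.

R_n/Ω ≈ 586 kN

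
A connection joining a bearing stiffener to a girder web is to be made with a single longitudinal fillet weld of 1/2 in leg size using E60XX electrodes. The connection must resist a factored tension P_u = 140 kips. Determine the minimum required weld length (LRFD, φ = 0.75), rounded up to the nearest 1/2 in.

L = 15 in

E60XX → F_EXX = 60 ksi.
Throat t_e = 0.707 × 0.5 = 0.3535 in.
φr_n = 0.75 × 0.6 × 60 × 0.3535 = 9.544 kips/in.
L_req = P_u / φr_n = 140 / 9.544 = 14.67 in total.
Round up → use L = 15 in.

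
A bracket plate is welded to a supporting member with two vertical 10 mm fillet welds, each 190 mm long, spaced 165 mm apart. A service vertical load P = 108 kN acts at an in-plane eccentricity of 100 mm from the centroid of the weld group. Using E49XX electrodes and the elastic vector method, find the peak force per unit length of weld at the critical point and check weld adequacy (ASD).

E49XX → F_EXX = 490 MPa.
Total weld length L_w = 380 mm. Treat welds as unit-width lines.
Polar moment about centroid: J = 2[d³/12 + d(b/2)²] = 2[190³/12 + 190×82.5²] = 3730000 mm³.
Direct shear f_v = P/L_w = 108×10³ / 380 = 284.2 N/mm (vertical).
Torsion M = P·e = 108×10³ × 100 = 10800000 N·mm.
Critical point at (x, y) = (82.5, 95) from centroid. f_tx = M·y/J = 275.1 N/mm; f_ty = M·x/J = 238.9 N/mm.
Resultant f_max = √[f_tx² + (f_v + f_ty)²] = √[275.1² + (284.2 + 238.9)²] = 591 N/mm.
Capacity per unit length: r_n/Ω = (1/2.0) × 0.6 × 490 × (0.707 × 10) = 1039 N/mm.
591 ≤ 1039 → adequate.

f_max ≈ 591 N/mm; adequate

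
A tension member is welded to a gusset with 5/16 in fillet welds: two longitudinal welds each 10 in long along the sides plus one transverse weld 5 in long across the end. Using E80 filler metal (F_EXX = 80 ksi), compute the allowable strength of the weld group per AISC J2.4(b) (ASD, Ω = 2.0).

t_e = 0.707 × 0.3125 = 0.2209 in.
R_nwl = 0.6 × 80 × 0.2209 × 20 = 212.1 kip (longitudinal, 2 welds).
R_nwt = 0.6 × 80 × 0.2209 × 5 = 53.02 kip (transverse, base value).
(i) R_nwl + R_nwt = 265.1 kip; (ii) 0.85 R_nwl + 1.5 R_nwt = 259.8 kip.
R_n = max = 265.1 kip [governs: (i)]; R_n/Ω = 132.6 kip.

R_n/Ω ≈ 133 kip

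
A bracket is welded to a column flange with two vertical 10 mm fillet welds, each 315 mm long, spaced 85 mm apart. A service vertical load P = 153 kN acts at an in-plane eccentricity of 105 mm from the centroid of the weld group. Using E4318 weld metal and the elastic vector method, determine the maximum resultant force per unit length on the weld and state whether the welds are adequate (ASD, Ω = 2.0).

f_max ≈ 531 N/mm; adequate

E43XX → F_EXX = 430 MPa.
Total weld length L_w = 630 mm. Treat welds as unit-width lines.
Polar moment about centroid: J = 2[d³/12 + d(b/2)²] = 2[315³/12 + 315×42.5²] = 6347000 mm³.
Direct shear f_v = P/L_w = 153×10³ / 630 = 242.9 N/mm (vertical).
Torsion M = P·e = 153×10³ × 105 = 16065000 N·mm.
Critical point at (x, y) = (42.5, 157.5) from centroid. f_tx = M·y/J = 398.6 N/mm; f_ty = M·x/J = 107.6 N/mm.
Resultant f_max = √[f_tx² + (f_v + f_ty)²] = √[398.6² + (242.9 + 107.6)²] = 530.8 N/mm.
Capacity per unit length: r_n/Ω = (1/2.0) × 0.6 × 430 × (0.707 × 10) = 912 N/mm.
530.8 ≤ 912 → adequate.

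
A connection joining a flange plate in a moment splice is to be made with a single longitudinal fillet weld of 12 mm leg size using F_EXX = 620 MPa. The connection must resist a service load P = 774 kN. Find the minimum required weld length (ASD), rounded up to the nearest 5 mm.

Throat t_e = 0.707 × 12 = 8.484 mm.
r_n/Ω = (0.6 × 620 × 8.484) / 2.0 = 1578 N/mm = 1.578 kN/mm.
L_req = P / (r_n/Ω) = 774 / 1.578 = 490.5 mm total.
Round up → use L = 495 mm.

L = 495 mm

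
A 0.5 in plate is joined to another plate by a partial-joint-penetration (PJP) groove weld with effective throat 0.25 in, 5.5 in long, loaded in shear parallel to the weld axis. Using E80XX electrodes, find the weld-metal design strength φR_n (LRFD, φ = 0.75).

E80XX → F_EXX = 80 ksi.
Effective throat (given) t_e = 0.25 in.
A_we = 0.25 × 5.5 = 1.375 in².
F_nw = 0.6 F_EXX = 48 ksi.
φR_n = 0.75 × 48 × 1.375 = 49.5 kips.

φR_n ≈ 49.5 kips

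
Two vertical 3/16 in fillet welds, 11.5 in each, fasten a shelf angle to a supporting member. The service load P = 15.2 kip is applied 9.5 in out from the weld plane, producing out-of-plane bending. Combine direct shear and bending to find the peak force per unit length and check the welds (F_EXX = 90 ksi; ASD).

f_max ≈ 3.34 kip/in; adequate

L_w = 2 × 11.5 = 23 in; section modulus (unit throat) S = 2 × L²/6 = 44.08 in².
Direct shear f_v = P/L_w = 15.2/23 = 0.6609 kip/in.
Moment M = P × e = 15.2 × 9.5 = 144.4 kip·in; bending f_b = M/S = 3.276 kip/in.
f_max = √(f_v² + f_b²) = √(0.6609² + 3.276²) = 3.342 kip/in.
r_n/Ω = (1/2.0) × 0.6 × 90 × (0.707 × 0.1875) = 3.579 kip/in → adequate.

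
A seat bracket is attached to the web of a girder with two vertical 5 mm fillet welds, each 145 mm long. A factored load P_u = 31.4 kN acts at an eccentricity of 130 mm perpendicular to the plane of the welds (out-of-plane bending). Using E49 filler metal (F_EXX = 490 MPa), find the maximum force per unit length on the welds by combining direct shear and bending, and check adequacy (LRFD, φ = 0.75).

f_max ≈ 592 N/mm; adequate

L_w = 2 × 145 = 290 mm; section modulus (unit throat) S = 2 × L²/6 = 7008 mm².
Direct shear f_v = P/L_w = 31.4×10³/290 = 108.3 N/mm.
Moment M = P × e = 31.4×10³ × 130 = 4082000 N·mm; bending f_b = M/S = 582.4 N/mm.
f_max = √(f_v² + f_b²) = √(108.3² + 582.4²) = 592.4 N/mm.
φr_n = 0.75 × 0.6 × 490 × (0.707 × 5) = 779.5 N/mm → adequate.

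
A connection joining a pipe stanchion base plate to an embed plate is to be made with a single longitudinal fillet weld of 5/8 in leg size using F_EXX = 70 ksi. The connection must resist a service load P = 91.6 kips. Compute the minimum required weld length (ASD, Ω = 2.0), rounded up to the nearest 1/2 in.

Throat t_e = 0.707 × 0.625 = 0.4419 in.
r_n/Ω = (0.6 × 70 × 0.4419) / 2.0 = 9.279 kip/in.
L_req = P / (r_n/Ω) = 91.6 / 9.279 = 9.871 in total.
Round up → use L = 10 in.

L = 10 in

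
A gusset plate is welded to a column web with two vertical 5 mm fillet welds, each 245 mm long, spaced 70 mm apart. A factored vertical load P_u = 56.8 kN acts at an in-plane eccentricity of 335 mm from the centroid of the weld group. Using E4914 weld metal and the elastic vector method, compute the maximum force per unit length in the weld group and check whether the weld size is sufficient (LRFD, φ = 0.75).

f_max ≈ 834 N/mm; NOT adequate

E49XX → F_EXX = 490 MPa.
Total weld length L_w = 490 mm. Treat welds as unit-width lines.
Polar moment about centroid: J = 2[d³/12 + d(b/2)²] = 2[245³/12 + 245×35²] = 3051000 mm³.
Direct shear f_v = P/L_w = 56.8×10³ / 490 = 115.9 N/mm (vertical).
Torsion M = P·e = 56.8×10³ × 335 = 19028000 N·mm.
Critical point at (x, y) = (35, 122.5) from centroid. f_tx = M·y/J = 763.9 N/mm; f_ty = M·x/J = 218.3 N/mm.
Resultant f_max = √[f_tx² + (f_v + f_ty)²] = √[763.9² + (115.9 + 218.3)²] = 833.8 N/mm.
Capacity per unit length: φr_n = 0.75 × 0.6 × 490 × (0.707 × 5) = 779.5 N/mm.
833.8 > 779.5 → NOT adequate.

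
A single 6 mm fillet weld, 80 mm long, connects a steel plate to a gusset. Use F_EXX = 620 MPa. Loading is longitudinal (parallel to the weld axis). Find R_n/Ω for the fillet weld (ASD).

R_n/Ω ≈ 63.1 kN

Effective throat t_e = 0.707 × 6 = 4.242 mm.
Total length L = 80 mm; A_we = 4.242 × 80 = 339.4 mm².
F_nw = 0.6 F_EXX = 0.6 × 620 = 372 MPa.
R_n = 372 × 339.4 × 10⁻³ = 126.2 kN; R_n/Ω = 126.2/2.0 = 63.12 kN.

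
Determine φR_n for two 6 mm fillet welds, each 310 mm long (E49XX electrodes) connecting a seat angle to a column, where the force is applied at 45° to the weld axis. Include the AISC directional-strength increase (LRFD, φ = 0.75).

E49XX → F_EXX = 490 MPa.
t_e = 0.707 × 6 = 4.242 mm; A_we = 4.242 × 620 = 2630 mm².
Directional factor: 1.0 + 0.5 sin^1.5(45°) = 1.297.
F_nw = 0.6 × 490 × 1.297 = 381.4 MPa.
φR_n = 0.75 × 381.4 × 2630 × 10⁻³ = 752.3 kN.

φR_n ≈ 752 kN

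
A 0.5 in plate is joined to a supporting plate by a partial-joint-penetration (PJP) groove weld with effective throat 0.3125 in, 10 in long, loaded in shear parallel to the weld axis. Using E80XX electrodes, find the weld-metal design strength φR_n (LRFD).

E80XX → F_EXX = 80 ksi.
Effective throat (given) t_e = 0.3125 in.
A_we = 0.3125 × 10 = 3.125 in².
F_nw = 0.6 F_EXX = 48 ksi.
φR_n = 0.75 × 48 × 3.125 = 112.5 kip.

φR_n ≈ 112 kip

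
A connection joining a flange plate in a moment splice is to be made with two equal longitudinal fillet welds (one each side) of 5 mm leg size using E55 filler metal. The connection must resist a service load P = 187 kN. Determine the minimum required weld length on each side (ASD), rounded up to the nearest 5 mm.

E55XX → F_EXX = 550 MPa.
Throat t_e = 0.707 × 5 = 3.535 mm.
r_n/Ω = (0.6 × 550 × 3.535) / 2.0 = 583.3 N/mm = 0.5833 kN/mm.
L_req = P / (r_n/Ω) = 187 / 0.5833 = 320.6 mm total.
Per side: 320.6 / 2 = 160.3 mm.
Round up → use L = 165 mm on each side.

L = 165 mm on each side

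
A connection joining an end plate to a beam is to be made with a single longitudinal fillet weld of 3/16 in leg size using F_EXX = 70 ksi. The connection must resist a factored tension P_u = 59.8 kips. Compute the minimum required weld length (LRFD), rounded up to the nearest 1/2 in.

L = 14.5 in

Throat t_e = 0.707 × 0.1875 = 0.1326 in.
φr_n = 0.75 × 0.6 × 70 × 0.1326 = 4.176 kips/in.
L_req = P_u / φr_n = 59.8 / 4.176 = 14.32 in total.
Round up → use L = 14.5 in.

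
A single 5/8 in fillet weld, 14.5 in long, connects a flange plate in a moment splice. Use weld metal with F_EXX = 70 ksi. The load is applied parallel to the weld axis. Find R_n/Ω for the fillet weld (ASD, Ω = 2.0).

R_n/Ω ≈ 135 kip

Effective throat t_e = 0.707 × 0.625 = 0.4419 in.
Total length L = 14.5 in; A_we = 0.4419 × 14.5 = 6.407 in².
F_nw = 0.6 F_EXX = 0.6 × 70 = 42 ksi.
R_n = 42 × 6.407 = 269.1 kip; R_n/Ω = 269.1/2.0 = 134.6 kip.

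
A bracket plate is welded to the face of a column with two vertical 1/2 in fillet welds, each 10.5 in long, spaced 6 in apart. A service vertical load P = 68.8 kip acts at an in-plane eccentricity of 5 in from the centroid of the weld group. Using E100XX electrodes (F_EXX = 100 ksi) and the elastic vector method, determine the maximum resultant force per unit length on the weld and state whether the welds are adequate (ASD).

f_max ≈ 7.62 kip/in; adequate

Total weld length L_w = 21 in. Treat welds as unit-width lines.
Polar moment about centroid: J = 2[d³/12 + d(b/2)²] = 2[10.5³/12 + 10.5×3²] = 381.9 in³.
Direct shear f_v = P/L_w = 68.8 / 21 = 3.276 kip/in (vertical).
Torsion M = P·e = 68.8 × 5 = 344 kip·in.
Critical point at (x, y) = (3, 5.25) from centroid. f_tx = M·y/J = 4.729 kip/in; f_ty = M·x/J = 2.702 kip/in.
Resultant f_max = √[f_tx² + (f_v + f_ty)²] = √[4.729² + (3.276 + 2.702)²] = 7.622 kip/in.
Capacity per unit length: r_n/Ω = (1/2.0) × 0.6 × 100 × (0.707 × 0.5) = 10.6 kip/in.
7.622 ≤ 10.6 → adequate.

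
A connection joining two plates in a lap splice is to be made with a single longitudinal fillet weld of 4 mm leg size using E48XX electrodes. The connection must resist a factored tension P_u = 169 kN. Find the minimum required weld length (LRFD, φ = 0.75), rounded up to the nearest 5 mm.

E48XX → F_EXX = 480 MPa.
Throat t_e = 0.707 × 4 = 2.828 mm.
φr_n = 0.75 × 0.6 × 480 × 2.828 × 10⁻³ = 0.6108 kN/mm.
L_req = P_u / φr_n = 169 / 0.6108 = 276.7 mm total.
Round up → use L = 280 mm.

L = 280 mm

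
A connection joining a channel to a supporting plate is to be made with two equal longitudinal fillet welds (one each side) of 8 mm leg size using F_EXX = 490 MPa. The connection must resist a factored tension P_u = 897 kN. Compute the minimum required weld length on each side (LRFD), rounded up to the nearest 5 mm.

L = 360 mm on each side

Throat t_e = 0.707 × 8 = 5.656 mm.
φr_n = 0.75 × 0.6 × 490 × 5.656 × 10⁻³ = 1.247 kN/mm.
L_req = P_u / φr_n = 897 / 1.247 = 719.2 mm total.
Per side: 719.2 / 2 = 359.6 mm.
Round up → use L = 360 mm on each side.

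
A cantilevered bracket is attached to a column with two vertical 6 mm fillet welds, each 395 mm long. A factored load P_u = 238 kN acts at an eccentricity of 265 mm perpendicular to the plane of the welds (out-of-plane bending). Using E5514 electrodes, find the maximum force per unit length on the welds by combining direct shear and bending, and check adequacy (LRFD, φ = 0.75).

f_max ≈ 1250 N/mm; NOT adequate

E55XX → F_EXX = 550 MPa.
L_w = 2 × 395 = 790 mm; section modulus (unit throat) S = 2 × L²/6 = 52010 mm².
Direct shear f_v = P/L_w = 238×10³/790 = 301.3 N/mm.
Moment M = P × e = 238×10³ × 265 = 63070000 N·mm; bending f_b = M/S = 1213 N/mm.
f_max = √(f_v² + f_b²) = √(301.3² + 1213²) = 1250 N/mm.
φr_n = 0.75 × 0.6 × 550 × (0.707 × 6) = 1050 N/mm → NOT adequate.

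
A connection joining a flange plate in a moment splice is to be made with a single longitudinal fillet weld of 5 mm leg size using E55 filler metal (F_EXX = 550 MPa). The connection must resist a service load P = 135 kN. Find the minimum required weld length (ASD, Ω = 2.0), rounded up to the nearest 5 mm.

L = 235 mm

Throat t_e = 0.707 × 5 = 3.535 mm.
r_n/Ω = (0.6 × 550 × 3.535) / 2.0 = 583.3 N/mm = 0.5833 kN/mm.
L_req = P / (r_n/Ω) = 135 / 0.5833 = 231.5 mm total.
Round up → use L = 235 mm.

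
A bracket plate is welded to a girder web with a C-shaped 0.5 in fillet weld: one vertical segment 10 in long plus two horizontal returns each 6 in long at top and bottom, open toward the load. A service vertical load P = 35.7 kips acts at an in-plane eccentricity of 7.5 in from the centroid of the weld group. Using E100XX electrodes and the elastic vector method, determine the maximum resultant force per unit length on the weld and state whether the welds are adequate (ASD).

E100XX → F_EXX = 100 ksi.
Total weld length L_w = 22 in. Treat welds as unit-width lines.
Centroid: x̄ = 2×6×3 / 22 = 1.636 in from the vertical weld.
Polar moment about centroid: J = I_x + I_y = [10³/12 + 2×6×5²] + [10×1.636² + 2(6³/12 + 6×1.364²)] = 468.4 in³.
Direct shear f_v = P/L_w = 35.7 / 22 = 1.623 kip/in (vertical).
Torsion M = P·e = 35.7 × 7.5 = 267.75 kip·in.
Critical point at (x, y) = (4.364, 5) from centroid. f_tx = M·y/J = 2.858 kip/in; f_ty = M·x/J = 2.494 kip/in.
Resultant f_max = √[f_tx² + (f_v + f_ty)²] = √[2.858² + (1.623 + 2.494)²] = 5.012 kip/in.
Capacity per unit length: r_n/Ω = (1/2.0) × 0.6 × 100 × (0.707 × 0.5) = 10.6 kip/in.
5.012 ≤ 10.6 → adequate.

f_max ≈ 5.01 kip/in; adequate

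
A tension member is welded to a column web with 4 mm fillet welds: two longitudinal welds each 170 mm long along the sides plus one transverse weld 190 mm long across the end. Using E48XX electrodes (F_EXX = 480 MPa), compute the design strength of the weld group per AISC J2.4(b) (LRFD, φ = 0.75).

t_e = 0.707 × 4 = 2.828 mm.
R_nwl = 0.6 × 480 × 2.828 × 340 × 10⁻³ = 276.9 kN (longitudinal, 2 welds).
R_nwt = 0.6 × 480 × 2.828 × 190 × 10⁻³ = 154.7 kN (transverse, base value).
(i) R_nwl + R_nwt = 431.7 kN; (ii) 0.85 R_nwl + 1.5 R_nwt = 467.5 kN.
R_n = max = 467.5 kN [governs: (ii)]; φR_n = 350.6 kN.

φR_n ≈ 351 kN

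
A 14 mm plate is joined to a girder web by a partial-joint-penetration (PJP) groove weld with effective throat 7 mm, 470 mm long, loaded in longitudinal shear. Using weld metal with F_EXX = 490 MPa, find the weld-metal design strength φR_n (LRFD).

φR_n ≈ 725 kN

Effective throat (given) t_e = 7 mm.
A_we = 7 × 470 = 3290 mm².
F_nw = 0.6 F_EXX = 294 MPa.
φR_n = 0.75 × 294 × 3290 × 10⁻³ = 725.4 kN.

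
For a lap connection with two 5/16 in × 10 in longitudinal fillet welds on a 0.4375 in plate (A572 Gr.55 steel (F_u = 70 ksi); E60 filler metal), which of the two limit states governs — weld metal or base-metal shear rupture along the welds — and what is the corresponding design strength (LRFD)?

E60XX → F_EXX = 60 ksi.
t_e = 0.707 × 0.3125 = 0.2209 in; L = 20 in.
Weld metal: φR_n = 0.75 × 0.6 × 60 × 0.2209 × 20 = 119.3 kip.
Base metal (shear rupture): φR_n = 0.75 × 0.6 × 70 × 0.4375 × 20 = 275.6 kip.
Governing: weld metal.

φR_n ≈ 119 kip (weld metal governs)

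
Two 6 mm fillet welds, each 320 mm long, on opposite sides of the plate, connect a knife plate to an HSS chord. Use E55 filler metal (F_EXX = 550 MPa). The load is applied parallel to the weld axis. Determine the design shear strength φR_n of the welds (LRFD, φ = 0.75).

Effective throat t_e = 0.707 × 6 = 4.242 mm.
Total length L = 640 mm; A_we = 4.242 × 640 = 2715 mm².
F_nw = 0.6 F_EXX = 0.6 × 550 = 330 MPa.
φR_n = 0.75 × 330 × 2715 × 10⁻³ = 671.9 kN.

φR_n ≈ 672 kN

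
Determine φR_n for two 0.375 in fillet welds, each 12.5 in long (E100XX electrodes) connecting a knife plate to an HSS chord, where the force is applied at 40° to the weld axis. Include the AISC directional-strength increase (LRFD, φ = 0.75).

E100XX → F_EXX = 100 ksi.
t_e = 0.707 × 0.375 = 0.2651 in; A_we = 0.2651 × 25 = 6.628 in².
Directional factor: 1.0 + 0.5 sin^1.5(40°) = 1.258.
F_nw = 0.6 × 100 × 1.258 = 75.46 ksi.
φR_n = 0.75 × 75.46 × 6.628 = 375.1 kip.

φR_n ≈ 375 kip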